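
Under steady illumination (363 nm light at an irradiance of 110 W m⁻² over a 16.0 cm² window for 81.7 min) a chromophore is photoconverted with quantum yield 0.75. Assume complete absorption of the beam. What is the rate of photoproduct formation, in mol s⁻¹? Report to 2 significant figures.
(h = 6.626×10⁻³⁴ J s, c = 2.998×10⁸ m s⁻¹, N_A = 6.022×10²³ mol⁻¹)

4.0×10⁻⁷ mol s⁻¹

Photon energy at 363 nm: hc/λ = (6.626×10⁻³⁴)(2.998×10⁸)/(363×10⁻⁹) = 5.472×10⁻¹⁹ J.
Energy delivered: (110 W m⁻²)(16.0×10⁻⁴ m²)(4902 s) = 862.8 J.
Photons incident: 862.8 / 5.472×10⁻¹⁹ = 1.577×10²¹, i.e. 1.577×10²¹/6.022×10²³ = 0.002619 mol.
Product formed: 0.75 × 0.002619 = 0.001964 mol.
Rate: 0.001964 / 4902 s = 4.0×10⁻⁷ mol s⁻¹.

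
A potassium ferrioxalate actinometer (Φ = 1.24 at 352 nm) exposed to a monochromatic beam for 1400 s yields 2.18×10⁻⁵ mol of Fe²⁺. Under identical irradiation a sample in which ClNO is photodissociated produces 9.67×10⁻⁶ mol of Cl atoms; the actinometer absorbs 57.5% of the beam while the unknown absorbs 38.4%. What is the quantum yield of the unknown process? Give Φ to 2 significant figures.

Photons absorbed by the actinometer: 2.18×10⁻⁵ / 1.24 = 1.758×10⁻⁵ mol.
Incident flux: 1.758×10⁻⁵ / 0.575 = 3.057×10⁻⁵ einstein.
Absorbed by unknown: 0.384 × 3.057×10⁻⁵ = 1.174×10⁻⁵ mol.
Φ(unknown) = 9.67×10⁻⁶ / 1.174×10⁻⁵ = 0.82.

Φ = 0.82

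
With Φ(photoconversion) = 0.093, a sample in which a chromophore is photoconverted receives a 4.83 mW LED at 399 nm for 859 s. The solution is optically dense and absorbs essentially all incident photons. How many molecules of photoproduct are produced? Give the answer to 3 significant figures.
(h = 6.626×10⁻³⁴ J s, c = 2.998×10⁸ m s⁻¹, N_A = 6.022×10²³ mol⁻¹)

7.75×10¹⁷ molecules

Photon energy at 399 nm: hc/λ = (6.626×10⁻³⁴)(2.998×10⁸)/(399×10⁻⁹) = 4.979×10⁻¹⁹ J.
Energy delivered: (4.83 mW)(859 s) = 4.149 J.
Photons incident: 4.149 / 4.979×10⁻¹⁹ = 8.333×10¹⁸, i.e. 8.333×10¹⁸/6.022×10²³ = 1.384×10⁻⁵ mol.
Product: Φ × n_abs = 0.093 × 1.384×10⁻⁵ = 1.287×10⁻⁶ mol.
As a count: 1.287×10⁻⁶ × 6.022×10²³ = 7.75×10¹⁷.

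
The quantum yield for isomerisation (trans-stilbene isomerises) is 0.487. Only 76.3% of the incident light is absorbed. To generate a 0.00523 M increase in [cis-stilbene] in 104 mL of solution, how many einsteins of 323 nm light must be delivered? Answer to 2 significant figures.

0.0015 einstein

Product: (0.00523 M)(0.104 L) = 5.439×10⁻⁴ mol.
Photons that must be absorbed: 5.439×10⁻⁴ / 0.487 = 0.001117 mol.
Incident photons needed: 0.001117 / 0.763 = 0.001464 mol.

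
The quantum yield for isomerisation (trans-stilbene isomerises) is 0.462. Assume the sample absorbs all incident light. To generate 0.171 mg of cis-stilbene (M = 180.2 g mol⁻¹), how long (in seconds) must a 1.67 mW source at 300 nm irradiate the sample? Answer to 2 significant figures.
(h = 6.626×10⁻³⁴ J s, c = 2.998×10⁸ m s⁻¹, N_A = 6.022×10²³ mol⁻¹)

t ≈ 490 s

Product: 0.171 mg / 180.2 g mol⁻¹ = 9.489×10⁻⁷ mol.
Photons that must be absorbed: 9.489×10⁻⁷ / 0.462 = 2.054×10⁻⁶ mol.
Photon energy: hc/λ = 6.622×10⁻¹⁹ J; per mole, 3.988×10⁵ J mol⁻¹.
Energy required: 2.054×10⁻⁶ × 3.988×10⁵ = 0.8191 J.
Time: 0.8191 J / 0.00167 W = 490 s.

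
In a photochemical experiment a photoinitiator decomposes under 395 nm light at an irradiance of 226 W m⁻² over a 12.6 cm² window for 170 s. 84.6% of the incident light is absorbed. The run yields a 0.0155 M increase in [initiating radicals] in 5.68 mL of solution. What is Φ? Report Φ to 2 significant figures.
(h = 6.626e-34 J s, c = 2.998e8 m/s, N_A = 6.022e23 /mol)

Product: (0.0155 M)(0.00568 L) = 8.804e-5 mol.
Photon energy at 395 nm: hc/λ = (6.626e-34)(2.998e8)/(395e-9) = 5.029e-19 J.
Energy delivered: (226 W m⁻²)(12.6e-4 m²)(170 s) = 48.41 J.
Photons incident: 48.41 / 5.029e-19 = 9.626e19, i.e. 9.626e19/6.022e23 = 1.598e-4 mol.
Photons absorbed: 0.846 × 1.598e-4 = 1.352e-4 mol.
Φ = 8.804e-5 mol / 1.352e-4 mol photons = 0.65.

Φ = 0.65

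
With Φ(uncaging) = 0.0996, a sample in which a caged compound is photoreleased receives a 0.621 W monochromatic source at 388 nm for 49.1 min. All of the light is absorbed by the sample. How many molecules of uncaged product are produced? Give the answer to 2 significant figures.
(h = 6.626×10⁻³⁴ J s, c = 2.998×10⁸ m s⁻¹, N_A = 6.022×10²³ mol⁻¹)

Photon energy at 388 nm: hc/λ = (6.626×10⁻³⁴)(2.998×10⁸)/(388×10⁻⁹) = 5.120×10⁻¹⁹ J.
Energy delivered: (0.621 W)(2946 s) = 1829 J.
Photons incident: 1829 / 5.120×10⁻¹⁹ = 3.572×10²¹, i.e. 3.572×10²¹/6.022×10²³ = 0.005932 mol.
Product: Φ × n_abs = 0.0996 × 0.005932 = 5.908×10⁻⁴ mol.
As a count: 5.908×10⁻⁴ × 6.022×10²³ = 3.6×10²⁰.

3.6×10²⁰ molecules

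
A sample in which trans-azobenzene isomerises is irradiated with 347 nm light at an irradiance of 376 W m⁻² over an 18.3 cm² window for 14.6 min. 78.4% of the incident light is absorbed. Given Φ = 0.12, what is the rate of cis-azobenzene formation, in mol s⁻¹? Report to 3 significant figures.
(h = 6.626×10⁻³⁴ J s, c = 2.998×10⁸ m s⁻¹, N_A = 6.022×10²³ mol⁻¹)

Photon energy at 347 nm: hc/λ = (6.626×10⁻³⁴)(2.998×10⁸)/(347×10⁻⁹) = 5.725×10⁻¹⁹ J.
Energy delivered: (376 W m⁻²)(18.3×10⁻⁴ m²)(876 s) = 602.8 J.
Photons incident: 602.8 / 5.725×10⁻¹⁹ = 1.053×10²¹, i.e. 1.053×10²¹/6.022×10²³ = 0.001749 mol.
Photons absorbed: 0.784 × 0.001749 = 0.001371 mol.
Product formed: 0.12 × 0.001371 = 1.645×10⁻⁴ mol.
Rate: 1.645×10⁻⁴ / 876 s = 1.88×10⁻⁷ mol s⁻¹.

1.88×10⁻⁷ mol s⁻¹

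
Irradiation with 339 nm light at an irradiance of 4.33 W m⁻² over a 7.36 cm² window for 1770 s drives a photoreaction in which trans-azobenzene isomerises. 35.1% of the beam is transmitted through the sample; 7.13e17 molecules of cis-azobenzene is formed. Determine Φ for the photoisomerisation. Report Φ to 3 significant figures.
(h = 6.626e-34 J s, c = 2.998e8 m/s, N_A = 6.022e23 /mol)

Φ = 0.114

Product: 7.13e17 / 6.022e23 = 1.184e-6 mol.
Photon energy at 339 nm: hc/λ = (6.626e-34)(2.998e8)/(339e-9) = 5.860e-19 J.
Energy delivered: (4.33 W m⁻²)(7.36e-4 m²)(1770 s) = 5.641 J.
Photons incident: 5.641 / 5.860e-19 = 9.626e18, i.e. 9.626e18/6.022e23 = 1.598e-5 mol.
Fraction absorbed: 1 − 35.1/100 = 0.6490.
Photons absorbed: 0.6490 × 1.598e-5 = 1.037e-5 mol.
Φ = 1.184e-6 mol / 1.037e-5 mol photons = 0.114.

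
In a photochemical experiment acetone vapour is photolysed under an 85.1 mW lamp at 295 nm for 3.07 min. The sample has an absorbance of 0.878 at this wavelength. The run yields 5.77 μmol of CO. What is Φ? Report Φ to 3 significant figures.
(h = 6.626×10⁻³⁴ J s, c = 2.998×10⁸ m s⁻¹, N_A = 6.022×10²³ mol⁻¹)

Product: 5.77 μmol = 5.77×10⁻⁶ mol.
Photon energy at 295 nm: hc/λ = (6.626×10⁻³⁴)(2.998×10⁸)/(295×10⁻⁹) = 6.734×10⁻¹⁹ J.
Energy delivered: (85.1 mW)(184.2 s) = 15.68 J.
Photons incident: 15.68 / 6.734×10⁻¹⁹ = 2.328×10¹⁹, i.e. 2.328×10¹⁹/6.022×10²³ = 3.866×10⁻⁵ mol.
Fraction absorbed: 1 − 10^(−0.878) = 0.8676.
Photons absorbed: 0.8676 × 3.866×10⁻⁵ = 3.354×10⁻⁵ mol.
Φ = 5.77×10⁻⁶ mol / 3.354×10⁻⁵ mol photons = 0.172.

Φ = 0.172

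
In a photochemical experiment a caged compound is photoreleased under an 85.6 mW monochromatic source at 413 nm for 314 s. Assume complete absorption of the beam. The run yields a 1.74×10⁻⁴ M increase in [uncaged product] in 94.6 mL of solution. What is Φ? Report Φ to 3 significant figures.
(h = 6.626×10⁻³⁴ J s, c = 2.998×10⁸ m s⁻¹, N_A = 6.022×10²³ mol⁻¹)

Φ = 0.177

Product: (1.74×10⁻⁴ M)(0.0946 L) = 1.646×10⁻⁵ mol.
Photon energy at 413 nm: hc/λ = (6.626×10⁻³⁴)(2.998×10⁸)/(413×10⁻⁹) = 4.810×10⁻¹⁹ J.
Energy delivered: (85.6 mW)(314 s) = 26.88 J.
Photons incident: 26.88 / 4.810×10⁻¹⁹ = 5.588×10¹⁹, i.e. 5.588×10¹⁹/6.022×10²³ = 9.279×10⁻⁵ mol.
Φ = 1.646×10⁻⁵ mol / 9.279×10⁻⁵ mol photons = 0.177.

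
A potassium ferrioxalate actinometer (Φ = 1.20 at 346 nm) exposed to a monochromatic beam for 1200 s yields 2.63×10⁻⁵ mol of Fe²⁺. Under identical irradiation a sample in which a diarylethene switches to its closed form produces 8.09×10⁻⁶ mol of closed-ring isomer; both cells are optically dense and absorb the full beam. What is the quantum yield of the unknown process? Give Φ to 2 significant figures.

Photons absorbed by the actinometer: 2.63×10⁻⁵ / 1.20 = 2.192×10⁻⁵ mol.
Φ(unknown) = 8.09×10⁻⁶ / 2.192×10⁻⁵ = 0.37.

Φ = 0.37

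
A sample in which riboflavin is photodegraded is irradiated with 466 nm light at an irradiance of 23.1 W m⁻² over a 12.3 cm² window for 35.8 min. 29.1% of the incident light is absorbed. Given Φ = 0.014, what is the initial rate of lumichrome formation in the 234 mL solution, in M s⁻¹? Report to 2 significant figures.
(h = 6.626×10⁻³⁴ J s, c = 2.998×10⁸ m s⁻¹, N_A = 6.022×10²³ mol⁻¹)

Photon energy at 466 nm: hc/λ = (6.626×10⁻³⁴)(2.998×10⁸)/(466×10⁻⁹) = 4.263×10⁻¹⁹ J.
Energy delivered: (23.1 W m⁻²)(12.3×10⁻⁴ m²)(2148 s) = 61.03 J.
Photons incident: 61.03 / 4.263×10⁻¹⁹ = 1.432×10²⁰, i.e. 1.432×10²⁰/6.022×10²³ = 2.378×10⁻⁴ mol.
Photons absorbed: 0.291 × 2.378×10⁻⁴ = 6.920×10⁻⁵ mol.
Product formed: 0.014 × 6.920×10⁻⁵ = 9.688×10⁻⁷ mol.
Rate: 9.688×10⁻⁷ mol / (2148 s × 0.234 L) = 1.9×10⁻⁹ M s⁻¹.

1.9×10⁻⁹ M s⁻¹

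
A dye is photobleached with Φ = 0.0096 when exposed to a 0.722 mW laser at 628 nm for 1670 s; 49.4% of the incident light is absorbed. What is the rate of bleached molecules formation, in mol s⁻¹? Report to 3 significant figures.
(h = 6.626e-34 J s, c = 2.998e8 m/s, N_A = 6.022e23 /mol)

1.80e-11 mol s⁻¹

Photon energy at 628 nm: hc/λ = (6.626e-34)(2.998e8)/(628e-9) = 3.163e-19 J.
Energy delivered: (0.722 mW)(1670 s) = 1.206 J.
Photons incident: 1.206 / 3.163e-19 = 3.813e18, i.e. 3.813e18/6.022e23 = 6.332e-6 mol.
Photons absorbed: 0.494 × 6.332e-6 = 3.128e-6 mol.
Product formed: 0.0096 × 3.128e-6 = 3.003e-8 mol.
Rate: 3.003e-8 / 1670 s = 1.80e-11 mol s⁻¹.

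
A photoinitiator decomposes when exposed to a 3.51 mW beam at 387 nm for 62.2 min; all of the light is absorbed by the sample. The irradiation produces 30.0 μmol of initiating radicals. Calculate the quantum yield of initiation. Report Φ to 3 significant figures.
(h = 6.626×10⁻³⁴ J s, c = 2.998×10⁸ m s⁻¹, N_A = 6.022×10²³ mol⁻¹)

Φ = 0.708

Product: 30.0 μmol = 3.00×10⁻⁵ mol.
Photon energy at 387 nm: hc/λ = (6.626×10⁻³⁴)(2.998×10⁸)/(387×10⁻⁹) = 5.133×10⁻¹⁹ J.
Energy delivered: (3.51 mW)(3732 s) = 13.10 J.
Photons incident: 13.10 / 5.133×10⁻¹⁹ = 2.552×10¹⁹, i.e. 2.552×10¹⁹/6.022×10²³ = 4.238×10⁻⁵ mol.
Φ = 3.00×10⁻⁵ mol / 4.238×10⁻⁵ mol photons = 0.708.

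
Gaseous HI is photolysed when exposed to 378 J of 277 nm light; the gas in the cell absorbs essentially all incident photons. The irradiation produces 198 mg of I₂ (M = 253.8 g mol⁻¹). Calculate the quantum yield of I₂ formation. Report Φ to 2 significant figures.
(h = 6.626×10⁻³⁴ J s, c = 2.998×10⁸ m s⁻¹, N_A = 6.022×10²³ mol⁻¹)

Product: 198 mg / 253.8 g mol⁻¹ = 7.801×10⁻⁴ mol.
Photon energy at 277 nm: hc/λ = (6.626×10⁻³⁴)(2.998×10⁸)/(277×10⁻⁹) = 7.171×10⁻¹⁹ J.
Photons incident: 378 / 7.171×10⁻¹⁹ = 5.271×10²⁰, i.e. 5.271×10²⁰/6.022×10²³ = 8.753×10⁻⁴ mol.
Φ = 7.801×10⁻⁴ mol / 8.753×10⁻⁴ mol photons = 0.89.

Φ = 0.89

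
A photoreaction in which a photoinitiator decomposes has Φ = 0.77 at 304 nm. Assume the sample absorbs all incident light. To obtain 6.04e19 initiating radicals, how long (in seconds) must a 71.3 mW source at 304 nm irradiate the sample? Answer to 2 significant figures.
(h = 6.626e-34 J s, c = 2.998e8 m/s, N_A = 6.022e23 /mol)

Product: 6.04e19 / 6.022e23 = 1.003e-4 mol.
Photons that must be absorbed: 1.003e-4 / 0.77 = 1.303e-4 mol.
Photon energy: hc/λ = 6.534e-19 J; per mole, 3.935e5 J mol⁻¹.
Energy required: 1.303e-4 × 3.935e5 = 51.27 J.
Time: 51.27 J / 0.0713 W = 720 s.

t ≈ 720 s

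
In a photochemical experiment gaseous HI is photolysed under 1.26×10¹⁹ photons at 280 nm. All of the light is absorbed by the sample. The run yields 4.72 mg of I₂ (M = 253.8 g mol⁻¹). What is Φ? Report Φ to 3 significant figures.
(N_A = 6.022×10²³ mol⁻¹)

Product: 4.72 mg / 253.8 g mol⁻¹ = 1.860×10⁻⁵ mol.
Moles of photons: 1.26×10¹⁹ / 6.022×10²³ = 2.092×10⁻⁵ mol.
Φ = 1.860×10⁻⁵ mol / 2.092×10⁻⁵ mol photons = 0.889.

Φ = 0.889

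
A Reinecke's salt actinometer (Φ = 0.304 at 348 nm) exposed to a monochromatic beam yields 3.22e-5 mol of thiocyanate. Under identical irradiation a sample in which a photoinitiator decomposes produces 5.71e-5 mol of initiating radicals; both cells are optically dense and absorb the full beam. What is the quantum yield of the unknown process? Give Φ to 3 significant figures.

Φ = 0.539

Photons absorbed by the actinometer: 3.22e-5 / 0.304 = 1.059e-4 mol.
Φ(unknown) = 5.71e-5 / 1.059e-4 = 0.539.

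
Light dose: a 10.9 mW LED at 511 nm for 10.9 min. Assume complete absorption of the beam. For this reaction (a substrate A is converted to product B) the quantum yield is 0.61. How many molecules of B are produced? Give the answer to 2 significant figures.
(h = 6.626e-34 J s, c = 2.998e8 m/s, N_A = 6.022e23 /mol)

Photon energy at 511 nm: hc/λ = (6.626e-34)(2.998e8)/(511e-9) = 3.887e-19 J.
Energy delivered: (10.9 mW)(654 s) = 7.129 J.
Photons incident: 7.129 / 3.887e-19 = 1.834e19, i.e. 1.834e19/6.022e23 = 3.045e-5 mol.
Product: Φ × n_abs = 0.61 × 3.045e-5 = 1.857e-5 mol.
As a count: 1.857e-5 × 6.022e23 = 1.1e19.

1.1e19 molecules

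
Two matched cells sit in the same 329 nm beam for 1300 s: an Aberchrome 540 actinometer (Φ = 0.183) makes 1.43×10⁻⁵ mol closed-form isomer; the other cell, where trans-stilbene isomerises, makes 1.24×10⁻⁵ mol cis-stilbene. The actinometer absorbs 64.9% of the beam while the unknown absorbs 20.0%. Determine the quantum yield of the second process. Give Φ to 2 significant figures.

Φ = 0.51

Photons absorbed by the actinometer: 1.43×10⁻⁵ / 0.183 = 7.814×10⁻⁵ mol.
Incident flux: 7.814×10⁻⁵ / 0.649 = 1.204×10⁻⁴ einstein.
Absorbed by unknown: 0.200 × 1.204×10⁻⁴ = 2.408×10⁻⁵ mol.
Φ(unknown) = 1.24×10⁻⁵ / 2.408×10⁻⁵ = 0.51.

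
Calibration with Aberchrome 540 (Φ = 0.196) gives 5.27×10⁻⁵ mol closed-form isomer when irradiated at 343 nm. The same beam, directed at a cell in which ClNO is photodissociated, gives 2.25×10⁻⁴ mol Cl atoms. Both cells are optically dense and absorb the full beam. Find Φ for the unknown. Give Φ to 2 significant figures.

Φ = 0.84

Photons absorbed by the actinometer: 5.27×10⁻⁵ / 0.196 = 2.689×10⁻⁴ mol.
Φ(unknown) = 2.25×10⁻⁴ / 2.689×10⁻⁴ = 0.84.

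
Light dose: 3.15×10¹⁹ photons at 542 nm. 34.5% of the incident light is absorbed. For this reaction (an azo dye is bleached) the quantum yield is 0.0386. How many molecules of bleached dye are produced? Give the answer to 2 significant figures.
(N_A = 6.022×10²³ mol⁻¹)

Moles of photons: 3.15×10¹⁹ / 6.022×10²³ = 5.231×10⁻⁵ mol.
Photons absorbed: 0.345 × 5.231×10⁻⁵ = 1.805×10⁻⁵ mol.
Product: Φ × n_abs = 0.0386 × 1.805×10⁻⁵ = 6.967×10⁻⁷ mol.
As a count: 6.967×10⁻⁷ × 6.022×10²³ = 4.2×10¹⁷.

4.2×10¹⁷ molecules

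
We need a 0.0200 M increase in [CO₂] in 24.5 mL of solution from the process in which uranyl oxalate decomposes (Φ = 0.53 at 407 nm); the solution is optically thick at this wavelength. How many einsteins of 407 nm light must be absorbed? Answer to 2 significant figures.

9.2×10⁻⁴ einstein

Product: (0.0200 M)(0.0245 L) = 4.900×10⁻⁴ mol.
Photons that must be absorbed: 4.900×10⁻⁴ / 0.53 = 9.245×10⁻⁴ mol.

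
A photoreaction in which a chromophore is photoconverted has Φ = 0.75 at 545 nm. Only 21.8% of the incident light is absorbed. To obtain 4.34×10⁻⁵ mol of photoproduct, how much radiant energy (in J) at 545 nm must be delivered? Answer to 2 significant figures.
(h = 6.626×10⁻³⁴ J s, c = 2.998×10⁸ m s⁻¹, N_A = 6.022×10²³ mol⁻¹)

Photons that must be absorbed: 4.34×10⁻⁵ / 0.75 = 5.787×10⁻⁵ mol.
Incident photons needed: 5.787×10⁻⁵ / 0.218 = 2.655×10⁻⁴ mol.
Photon energy: hc/λ = 3.645×10⁻¹⁹ J; per mole, 2.195×10⁵ J mol⁻¹.
Energy required: 2.655×10⁻⁴ × 2.195×10⁵ = 58 J.

58 J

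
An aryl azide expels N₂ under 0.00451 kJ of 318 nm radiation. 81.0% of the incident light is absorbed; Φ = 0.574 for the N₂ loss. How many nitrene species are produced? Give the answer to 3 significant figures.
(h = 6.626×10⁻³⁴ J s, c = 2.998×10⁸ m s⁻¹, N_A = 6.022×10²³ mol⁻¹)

Photon energy at 318 nm: hc/λ = (6.626×10⁻³⁴)(2.998×10⁸)/(318×10⁻⁹) = 6.247×10⁻¹⁹ J.
Incident energy: 0.00451 kJ = 4.51 J.
Photons incident: 4.51 / 6.247×10⁻¹⁹ = 7.219×10¹⁸, i.e. 7.219×10¹⁸/6.022×10²³ = 1.199×10⁻⁵ mol.
Photons absorbed: 0.810 × 1.199×10⁻⁵ = 9.712×10⁻⁶ mol.
Product: Φ × n_abs = 0.574 × 9.712×10⁻⁶ = 5.575×10⁻⁶ mol.
As a count: 5.575×10⁻⁶ × 6.022×10²³ = 3.36×10¹⁸.

3.36×10¹⁸ species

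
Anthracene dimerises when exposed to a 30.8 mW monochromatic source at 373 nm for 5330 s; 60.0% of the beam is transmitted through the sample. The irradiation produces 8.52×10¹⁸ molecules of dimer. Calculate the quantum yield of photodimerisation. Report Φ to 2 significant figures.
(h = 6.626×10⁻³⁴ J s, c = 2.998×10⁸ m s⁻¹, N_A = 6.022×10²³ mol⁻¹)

Φ = 0.069

Product: 8.52×10¹⁸ / 6.022×10²³ = 1.415×10⁻⁵ mol.
Photon energy at 373 nm: hc/λ = (6.626×10⁻³⁴)(2.998×10⁸)/(373×10⁻⁹) = 5.326×10⁻¹⁹ J.
Energy delivered: (30.8 mW)(5330 s) = 164.2 J.
Photons incident: 164.2 / 5.326×10⁻¹⁹ = 3.083×10²⁰, i.e. 3.083×10²⁰/6.022×10²³ = 5.120×10⁻⁴ mol.
Fraction absorbed: 1 − 60.0/100 = 0.4000.
Photons absorbed: 0.4000 × 5.120×10⁻⁴ = 2.048×10⁻⁴ mol.
Φ = 1.415×10⁻⁵ mol / 2.048×10⁻⁴ mol photons = 0.069.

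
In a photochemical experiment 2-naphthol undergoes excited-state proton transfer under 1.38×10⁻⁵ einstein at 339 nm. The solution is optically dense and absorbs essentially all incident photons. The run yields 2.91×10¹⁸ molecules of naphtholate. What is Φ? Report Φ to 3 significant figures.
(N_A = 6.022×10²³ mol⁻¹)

Φ = 0.350

Product: 2.91×10¹⁸ / 6.022×10²³ = 4.832×10⁻⁶ mol.
Φ = 4.832×10⁻⁶ mol / 1.38×10⁻⁵ mol photons = 0.350.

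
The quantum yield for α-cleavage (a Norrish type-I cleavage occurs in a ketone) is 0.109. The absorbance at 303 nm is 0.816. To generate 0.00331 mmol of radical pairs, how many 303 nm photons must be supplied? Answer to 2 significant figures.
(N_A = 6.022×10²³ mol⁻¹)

2.2×10¹⁹ photons

Product: 0.00331 mmol = 3.31×10⁻⁶ mol.
Photons that must be absorbed: 3.31×10⁻⁶ / 0.109 = 3.037×10⁻⁵ mol.
Fraction absorbed: 1 − 10^(−0.816) = 0.8472.
Incident photons needed: 3.037×10⁻⁵ / 0.8472 = 3.585×10⁻⁵ mol.
Photon count: 3.585×10⁻⁵ × 6.022×10²³ = 2.2×10¹⁹.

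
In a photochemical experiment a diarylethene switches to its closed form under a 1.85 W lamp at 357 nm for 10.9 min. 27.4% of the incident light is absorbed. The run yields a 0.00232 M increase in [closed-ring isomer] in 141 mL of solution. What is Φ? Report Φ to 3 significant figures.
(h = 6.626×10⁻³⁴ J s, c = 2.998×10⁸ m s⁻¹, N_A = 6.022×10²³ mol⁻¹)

Φ = 0.331

Product: (0.00232 M)(0.141 L) = 3.271×10⁻⁴ mol.
Photon energy at 357 nm: hc/λ = (6.626×10⁻³⁴)(2.998×10⁸)/(357×10⁻⁹) = 5.564×10⁻¹⁹ J.
Energy delivered: (1.85 W)(654 s) = 1210 J.
Photons incident: 1210 / 5.564×10⁻¹⁹ = 2.175×10²¹, i.e. 2.175×10²¹/6.022×10²³ = 0.003612 mol.
Photons absorbed: 0.274 × 0.003612 = 9.897×10⁻⁴ mol.
Φ = 3.271×10⁻⁴ mol / 9.897×10⁻⁴ mol photons = 0.331.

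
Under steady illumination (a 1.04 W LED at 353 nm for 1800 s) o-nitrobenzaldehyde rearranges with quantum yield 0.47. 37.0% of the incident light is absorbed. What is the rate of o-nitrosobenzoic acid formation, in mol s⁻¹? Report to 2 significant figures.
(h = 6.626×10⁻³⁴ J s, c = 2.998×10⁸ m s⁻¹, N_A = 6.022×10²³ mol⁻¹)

5.3×10⁻⁷ mol s⁻¹

Photon energy at 353 nm: hc/λ = (6.626×10⁻³⁴)(2.998×10⁸)/(353×10⁻⁹) = 5.627×10⁻¹⁹ J.
Energy delivered: (1.04 W)(1800 s) = 1872 J.
Photons incident: 1872 / 5.627×10⁻¹⁹ = 3.327×10²¹, i.e. 3.327×10²¹/6.022×10²³ = 0.005525 mol.
Photons absorbed: 0.370 × 0.005525 = 0.002044 mol.
Product formed: 0.47 × 0.002044 = 9.607×10⁻⁴ mol.
Rate: 9.607×10⁻⁴ / 1800 s = 5.3×10⁻⁷ mol s⁻¹.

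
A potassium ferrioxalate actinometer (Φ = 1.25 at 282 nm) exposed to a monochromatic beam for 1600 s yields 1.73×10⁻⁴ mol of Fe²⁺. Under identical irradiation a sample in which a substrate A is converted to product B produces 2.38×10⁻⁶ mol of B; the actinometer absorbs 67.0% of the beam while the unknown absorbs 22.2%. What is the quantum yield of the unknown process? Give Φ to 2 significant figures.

Φ = 0.052

Photons absorbed by the actinometer: 1.73×10⁻⁴ / 1.25 = 1.384×10⁻⁴ mol.
Incident flux: 1.384×10⁻⁴ / 0.670 = 2.066×10⁻⁴ einstein.
Absorbed by unknown: 0.222 × 2.066×10⁻⁴ = 4.587×10⁻⁵ mol.
Φ(unknown) = 2.38×10⁻⁶ / 4.587×10⁻⁵ = 0.052.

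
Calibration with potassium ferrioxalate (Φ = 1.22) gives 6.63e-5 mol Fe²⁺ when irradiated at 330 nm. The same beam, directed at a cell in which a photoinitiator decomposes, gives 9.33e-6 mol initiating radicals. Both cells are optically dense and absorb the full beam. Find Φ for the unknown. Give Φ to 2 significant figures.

Φ = 0.17

Photons absorbed by the actinometer: 6.63e-5 / 1.22 = 5.434e-5 mol.
Φ(unknown) = 9.33e-6 / 5.434e-5 = 0.17.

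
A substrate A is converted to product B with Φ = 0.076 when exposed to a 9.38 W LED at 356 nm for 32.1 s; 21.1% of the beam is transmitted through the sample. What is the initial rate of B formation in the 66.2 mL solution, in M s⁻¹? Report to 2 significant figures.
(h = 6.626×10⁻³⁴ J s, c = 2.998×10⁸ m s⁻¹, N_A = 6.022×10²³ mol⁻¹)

Photon energy at 356 nm: hc/λ = (6.626×10⁻³⁴)(2.998×10⁸)/(356×10⁻⁹) = 5.580×10⁻¹⁹ J.
Energy delivered: (9.38 W)(32.1 s) = 301.1 J.
Photons incident: 301.1 / 5.580×10⁻¹⁹ = 5.396×10²⁰, i.e. 5.396×10²⁰/6.022×10²³ = 8.960×10⁻⁴ mol.
Fraction absorbed: 1 − 21.1/100 = 0.7890.
Photons absorbed: 0.7890 × 8.960×10⁻⁴ = 7.069×10⁻⁴ mol.
Product formed: 0.076 × 7.069×10⁻⁴ = 5.372×10⁻⁵ mol.
Rate: 5.372×10⁻⁵ mol / (32.1 s × 0.0662 L) = 2.5×10⁻⁵ M s⁻¹.

2.5×10⁻⁵ M s⁻¹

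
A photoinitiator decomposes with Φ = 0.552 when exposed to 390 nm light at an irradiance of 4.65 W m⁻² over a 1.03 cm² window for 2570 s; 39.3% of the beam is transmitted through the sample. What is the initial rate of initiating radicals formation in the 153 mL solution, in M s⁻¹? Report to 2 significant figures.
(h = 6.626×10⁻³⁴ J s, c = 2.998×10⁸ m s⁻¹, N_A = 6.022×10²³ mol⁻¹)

Photon energy at 390 nm: hc/λ = (6.626×10⁻³⁴)(2.998×10⁸)/(390×10⁻⁹) = 5.094×10⁻¹⁹ J.
Energy delivered: (4.65 W m⁻²)(1.03×10⁻⁴ m²)(2570 s) = 1.231 J.
Photons incident: 1.231 / 5.094×10⁻¹⁹ = 2.417×10¹⁸, i.e. 2.417×10¹⁸/6.022×10²³ = 4.014×10⁻⁶ mol.
Fraction absorbed: 1 − 39.3/100 = 0.6070.
Photons absorbed: 0.6070 × 4.014×10⁻⁶ = 2.436×10⁻⁶ mol.
Product formed: 0.552 × 2.436×10⁻⁶ = 1.345×10⁻⁶ mol.
Rate: 1.345×10⁻⁶ mol / (2570 s × 0.153 L) = 3.4×10⁻⁹ M s⁻¹.

3.4×10⁻⁹ M s⁻¹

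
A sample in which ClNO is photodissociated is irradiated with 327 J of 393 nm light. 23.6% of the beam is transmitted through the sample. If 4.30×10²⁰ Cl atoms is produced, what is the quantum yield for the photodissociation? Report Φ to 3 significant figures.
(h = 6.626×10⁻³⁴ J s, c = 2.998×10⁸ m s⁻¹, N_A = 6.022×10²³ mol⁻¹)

Φ = 0.870

Product: 4.30×10²⁰ / 6.022×10²³ = 7.140×10⁻⁴ mol.
Photon energy at 393 nm: hc/λ = (6.626×10⁻³⁴)(2.998×10⁸)/(393×10⁻⁹) = 5.055×10⁻¹⁹ J.
Photons incident: 327 / 5.055×10⁻¹⁹ = 6.469×10²⁰, i.e. 6.469×10²⁰/6.022×10²³ = 0.001074 mol.
Fraction absorbed: 1 − 23.6/100 = 0.7640.
Photons absorbed: 0.7640 × 0.001074 = 8.205×10⁻⁴ mol.
Φ = 7.140×10⁻⁴ mol / 8.205×10⁻⁴ mol photons = 0.870.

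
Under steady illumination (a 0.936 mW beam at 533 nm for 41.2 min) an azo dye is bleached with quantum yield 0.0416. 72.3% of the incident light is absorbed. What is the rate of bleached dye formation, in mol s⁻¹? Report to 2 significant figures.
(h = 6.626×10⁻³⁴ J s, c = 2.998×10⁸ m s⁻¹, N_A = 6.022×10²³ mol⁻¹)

1.3×10⁻¹⁰ mol s⁻¹

Photon energy at 533 nm: hc/λ = (6.626×10⁻³⁴)(2.998×10⁸)/(533×10⁻⁹) = 3.727×10⁻¹⁹ J.
Energy delivered: (0.936 mW)(2472 s) = 2.314 J.
Photons incident: 2.314 / 3.727×10⁻¹⁹ = 6.209×10¹⁸, i.e. 6.209×10¹⁸/6.022×10²³ = 1.031×10⁻⁵ mol.
Photons absorbed: 0.723 × 1.031×10⁻⁵ = 7.454×10⁻⁶ mol.
Product formed: 0.0416 × 7.454×10⁻⁶ = 3.101×10⁻⁷ mol.
Rate: 3.101×10⁻⁷ / 2472 s = 1.3×10⁻¹⁰ mol s⁻¹.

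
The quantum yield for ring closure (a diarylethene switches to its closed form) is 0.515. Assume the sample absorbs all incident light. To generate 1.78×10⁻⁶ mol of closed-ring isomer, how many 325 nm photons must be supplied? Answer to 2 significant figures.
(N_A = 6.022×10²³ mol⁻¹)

Photons that must be absorbed: 1.78×10⁻⁶ / 0.515 = 3.456×10⁻⁶ mol.
Photon count: 3.456×10⁻⁶ × 6.022×10²³ = 2.1×10¹⁸.

2.1×10¹⁸ photons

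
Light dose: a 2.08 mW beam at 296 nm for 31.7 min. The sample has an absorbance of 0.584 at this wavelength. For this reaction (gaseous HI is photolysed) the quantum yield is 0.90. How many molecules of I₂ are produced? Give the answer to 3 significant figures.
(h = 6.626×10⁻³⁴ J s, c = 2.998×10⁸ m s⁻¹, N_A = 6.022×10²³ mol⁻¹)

3.92×10¹⁸ molecules

Photon energy at 296 nm: hc/λ = (6.626×10⁻³⁴)(2.998×10⁸)/(296×10⁻⁹) = 6.711×10⁻¹⁹ J.
Energy delivered: (2.08 mW)(1902 s) = 3.956 J.
Photons incident: 3.956 / 6.711×10⁻¹⁹ = 5.895×10¹⁸, i.e. 5.895×10¹⁸/6.022×10²³ = 9.789×10⁻⁶ mol.
Fraction absorbed: 1 − 10^(−0.584) = 0.7394.
Photons absorbed: 0.7394 × 9.789×10⁻⁶ = 7.238×10⁻⁶ mol.
Product: Φ × n_abs = 0.90 × 7.238×10⁻⁶ = 6.514×10⁻⁶ mol.
As a count: 6.514×10⁻⁶ × 6.022×10²³ = 3.92×10¹⁸.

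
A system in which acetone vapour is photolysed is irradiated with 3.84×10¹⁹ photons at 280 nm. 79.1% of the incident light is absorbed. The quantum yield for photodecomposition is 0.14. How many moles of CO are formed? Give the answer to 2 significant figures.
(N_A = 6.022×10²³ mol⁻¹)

Moles of photons: 3.84×10¹⁹ / 6.022×10²³ = 6.377×10⁻⁵ mol.
Photons absorbed: 0.791 × 6.377×10⁻⁵ = 5.044×10⁻⁵ mol.
Product: Φ × n_abs = 0.14 × 5.044×10⁻⁵ = 7.062×10⁻⁶ mol.

7.1×10⁻⁶ mol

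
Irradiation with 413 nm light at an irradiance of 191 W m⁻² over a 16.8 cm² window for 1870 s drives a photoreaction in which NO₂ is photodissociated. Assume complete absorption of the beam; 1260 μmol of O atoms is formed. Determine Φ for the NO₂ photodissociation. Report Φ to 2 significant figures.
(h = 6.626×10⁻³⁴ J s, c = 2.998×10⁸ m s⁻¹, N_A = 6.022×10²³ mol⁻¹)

Product: 1260 μmol = 0.00126 mol.
Photon energy at 413 nm: hc/λ = (6.626×10⁻³⁴)(2.998×10⁸)/(413×10⁻⁹) = 4.810×10⁻¹⁹ J.
Energy delivered: (191 W m⁻²)(16.8×10⁻⁴ m²)(1870 s) = 600.0 J.
Photons incident: 600.0 / 4.810×10⁻¹⁹ = 1.247×10²¹, i.e. 1.247×10²¹/6.022×10²³ = 0.002071 mol.
Φ = 0.00126 mol / 0.002071 mol photons = 0.61.

Φ = 0.61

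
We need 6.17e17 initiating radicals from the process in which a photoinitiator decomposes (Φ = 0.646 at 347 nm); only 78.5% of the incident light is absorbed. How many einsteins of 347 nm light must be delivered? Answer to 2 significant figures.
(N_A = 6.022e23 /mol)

Product: 6.17e17 / 6.022e23 = 1.025e-6 mol.
Photons that must be absorbed: 1.025e-6 / 0.646 = 1.587e-6 mol.
Incident photons needed: 1.587e-6 / 0.785 = 2.022e-6 mol.

2.0e-6 einstein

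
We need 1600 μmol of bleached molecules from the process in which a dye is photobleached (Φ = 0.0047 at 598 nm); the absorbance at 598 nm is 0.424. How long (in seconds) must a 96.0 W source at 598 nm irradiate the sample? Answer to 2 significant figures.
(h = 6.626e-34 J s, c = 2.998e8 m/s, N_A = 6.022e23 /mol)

Product: 1600 μmol = 0.00160 mol.
Photons that must be absorbed: 0.00160 / 0.0047 = 0.3404 mol.
Fraction absorbed: 1 − 10^(−0.424) = 0.6233.
Incident photons needed: 0.3404 / 0.6233 = 0.5461 mol.
Photon energy: hc/λ = 3.322e-19 J; per mole, 2.001e5 J mol⁻¹.
Energy required: 0.5461 × 2.001e5 = 1.093e5 J.
Time: 1.093e5 J / 96 W = 1100 s.

t ≈ 1100 s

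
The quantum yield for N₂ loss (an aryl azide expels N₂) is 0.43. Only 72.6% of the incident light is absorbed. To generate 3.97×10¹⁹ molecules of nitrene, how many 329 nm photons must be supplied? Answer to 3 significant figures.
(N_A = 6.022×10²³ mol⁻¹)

Product: 3.97×10¹⁹ / 6.022×10²³ = 6.592×10⁻⁵ mol.
Photons that must be absorbed: 6.592×10⁻⁵ / 0.43 = 1.533×10⁻⁴ mol.
Incident photons needed: 1.533×10⁻⁴ / 0.726 = 2.112×10⁻⁴ mol.
Photon count: 2.112×10⁻⁴ × 6.022×10²³ = 1.27×10²⁰.

1.27×10²⁰ photons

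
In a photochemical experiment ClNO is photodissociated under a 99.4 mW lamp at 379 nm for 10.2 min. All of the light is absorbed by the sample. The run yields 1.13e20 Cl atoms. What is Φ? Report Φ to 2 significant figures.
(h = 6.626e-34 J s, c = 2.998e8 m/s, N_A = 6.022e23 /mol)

Φ = 0.97

Product: 1.13e20 / 6.022e23 = 1.876e-4 mol.
Photon energy at 379 nm: hc/λ = (6.626e-34)(2.998e8)/(379e-9) = 5.241e-19 J.
Energy delivered: (99.4 mW)(612 s) = 60.83 J.
Photons incident: 60.83 / 5.241e-19 = 1.161e20, i.e. 1.161e20/6.022e23 = 1.928e-4 mol.
Φ = 1.876e-4 mol / 1.928e-4 mol photons = 0.97.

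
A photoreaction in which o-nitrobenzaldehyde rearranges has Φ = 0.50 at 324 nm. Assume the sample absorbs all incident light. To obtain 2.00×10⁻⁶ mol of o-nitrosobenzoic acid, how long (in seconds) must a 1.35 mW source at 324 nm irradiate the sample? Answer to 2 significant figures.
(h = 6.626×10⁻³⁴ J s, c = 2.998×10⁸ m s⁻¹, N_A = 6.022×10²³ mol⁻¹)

t ≈ 1100 s

Photons that must be absorbed: 2.00×10⁻⁶ / 0.50 = 4.000×10⁻⁶ mol.
Photon energy: hc/λ = 6.131×10⁻¹⁹ J; per mole, 3.692×10⁵ J mol⁻¹.
Energy required: 4.000×10⁻⁶ × 3.692×10⁵ = 1.477 J.
Time: 1.477 J / 0.00135 W = 1100 s.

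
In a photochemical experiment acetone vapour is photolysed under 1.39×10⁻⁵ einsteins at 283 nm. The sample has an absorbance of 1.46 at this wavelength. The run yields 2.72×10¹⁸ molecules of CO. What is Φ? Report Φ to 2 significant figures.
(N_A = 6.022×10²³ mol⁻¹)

Product: 2.72×10¹⁸ / 6.022×10²³ = 4.517×10⁻⁶ mol.
Fraction absorbed: 1 − 10^(−1.46) = 0.9653.
Photons absorbed: 0.9653 × 1.39×10⁻⁵ = 1.342×10⁻⁵ mol.
Φ = 4.517×10⁻⁶ mol / 1.342×10⁻⁵ mol photons = 0.34.

Φ = 0.34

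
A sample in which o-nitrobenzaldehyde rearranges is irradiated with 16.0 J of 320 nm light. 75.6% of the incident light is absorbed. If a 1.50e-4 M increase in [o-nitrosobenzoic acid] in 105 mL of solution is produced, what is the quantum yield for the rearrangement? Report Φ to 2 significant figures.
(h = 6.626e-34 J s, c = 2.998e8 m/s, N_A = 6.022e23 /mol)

Φ = 0.49

Product: (1.50e-4 M)(0.105 L) = 1.575e-5 mol.
Photon energy at 320 nm: hc/λ = (6.626e-34)(2.998e8)/(320e-9) = 6.208e-19 J.
Photons incident: 16.0 / 6.208e-19 = 2.577e19, i.e. 2.577e19/6.022e23 = 4.279e-5 mol.
Photons absorbed: 0.756 × 4.279e-5 = 3.235e-5 mol.
Φ = 1.575e-5 mol / 3.235e-5 mol photons = 0.49.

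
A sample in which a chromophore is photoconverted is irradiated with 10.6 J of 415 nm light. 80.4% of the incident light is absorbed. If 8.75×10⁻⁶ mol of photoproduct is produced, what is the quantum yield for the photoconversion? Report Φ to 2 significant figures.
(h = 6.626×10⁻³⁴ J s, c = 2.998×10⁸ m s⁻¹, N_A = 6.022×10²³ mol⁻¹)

Photon energy at 415 nm: hc/λ = (6.626×10⁻³⁴)(2.998×10⁸)/(415×10⁻⁹) = 4.787×10⁻¹⁹ J.
Photons incident: 10.6 / 4.787×10⁻¹⁹ = 2.214×10¹⁹, i.e. 2.214×10¹⁹/6.022×10²³ = 3.677×10⁻⁵ mol.
Photons absorbed: 0.804 × 3.677×10⁻⁵ = 2.956×10⁻⁵ mol.
Φ = 8.75×10⁻⁶ mol / 2.956×10⁻⁵ mol photons = 0.30.

Φ = 0.30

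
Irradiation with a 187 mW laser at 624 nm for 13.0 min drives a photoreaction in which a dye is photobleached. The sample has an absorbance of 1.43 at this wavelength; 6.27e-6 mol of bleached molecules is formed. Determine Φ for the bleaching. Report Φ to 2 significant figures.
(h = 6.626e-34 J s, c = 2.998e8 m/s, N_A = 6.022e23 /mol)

Φ = 0.0086

Photon energy at 624 nm: hc/λ = (6.626e-34)(2.998e8)/(624e-9) = 3.183e-19 J.
Energy delivered: (187 mW)(780 s) = 145.9 J.
Photons incident: 145.9 / 3.183e-19 = 4.584e20, i.e. 4.584e20/6.022e23 = 7.612e-4 mol.
Fraction absorbed: 1 − 10^(−1.43) = 0.9628.
Photons absorbed: 0.9628 × 7.612e-4 = 7.329e-4 mol.
Φ = 6.27e-6 mol / 7.329e-4 mol photons = 0.0086.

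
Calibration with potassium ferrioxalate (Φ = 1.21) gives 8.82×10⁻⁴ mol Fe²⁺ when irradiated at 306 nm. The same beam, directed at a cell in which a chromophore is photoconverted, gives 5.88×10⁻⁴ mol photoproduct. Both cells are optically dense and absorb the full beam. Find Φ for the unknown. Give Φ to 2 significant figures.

Photons absorbed by the actinometer: 8.82×10⁻⁴ / 1.21 = 7.289×10⁻⁴ mol.
Φ(unknown) = 5.88×10⁻⁴ / 7.289×10⁻⁴ = 0.81.

Φ = 0.81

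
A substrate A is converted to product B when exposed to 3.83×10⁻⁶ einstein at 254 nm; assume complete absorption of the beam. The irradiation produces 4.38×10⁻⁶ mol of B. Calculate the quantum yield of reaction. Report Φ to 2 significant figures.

Φ = 1.1

Φ = 4.38×10⁻⁶ mol / 3.83×10⁻⁶ mol photons = 1.1.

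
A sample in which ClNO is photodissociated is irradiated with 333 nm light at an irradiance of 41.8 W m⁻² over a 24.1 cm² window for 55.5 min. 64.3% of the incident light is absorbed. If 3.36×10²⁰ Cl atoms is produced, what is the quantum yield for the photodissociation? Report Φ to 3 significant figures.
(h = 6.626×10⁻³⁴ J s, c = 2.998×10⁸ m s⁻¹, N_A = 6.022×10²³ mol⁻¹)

Product: 3.36×10²⁰ / 6.022×10²³ = 5.580×10⁻⁴ mol.
Photon energy at 333 nm: hc/λ = (6.626×10⁻³⁴)(2.998×10⁸)/(333×10⁻⁹) = 5.965×10⁻¹⁹ J.
Energy delivered: (41.8 W m⁻²)(24.1×10⁻⁴ m²)(3330 s) = 335.5 J.
Photons incident: 335.5 / 5.965×10⁻¹⁹ = 5.624×10²⁰, i.e. 5.624×10²⁰/6.022×10²³ = 9.339×10⁻⁴ mol.
Photons absorbed: 0.643 × 9.339×10⁻⁴ = 6.005×10⁻⁴ mol.
Φ = 5.580×10⁻⁴ mol / 6.005×10⁻⁴ mol photons = 0.929.

Φ = 0.929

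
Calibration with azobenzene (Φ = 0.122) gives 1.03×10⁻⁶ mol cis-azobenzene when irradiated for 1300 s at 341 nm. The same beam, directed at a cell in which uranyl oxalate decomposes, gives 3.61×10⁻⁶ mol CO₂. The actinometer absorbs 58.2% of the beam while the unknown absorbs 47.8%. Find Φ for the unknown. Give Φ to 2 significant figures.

Φ = 0.52

Photons absorbed by the actinometer: 1.03×10⁻⁶ / 0.122 = 8.443×10⁻⁶ mol.
Incident flux: 8.443×10⁻⁶ / 0.582 = 1.451×10⁻⁵ einstein.
Absorbed by unknown: 0.478 × 1.451×10⁻⁵ = 6.936×10⁻⁶ mol.
Φ(unknown) = 3.61×10⁻⁶ / 6.936×10⁻⁶ = 0.52.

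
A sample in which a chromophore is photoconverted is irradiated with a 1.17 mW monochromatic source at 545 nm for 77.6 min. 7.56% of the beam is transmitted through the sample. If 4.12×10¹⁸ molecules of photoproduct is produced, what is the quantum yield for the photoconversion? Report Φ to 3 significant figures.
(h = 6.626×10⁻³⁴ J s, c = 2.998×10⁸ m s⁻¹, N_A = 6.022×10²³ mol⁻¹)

Product: 4.12×10¹⁸ / 6.022×10²³ = 6.842×10⁻⁶ mol.
Photon energy at 545 nm: hc/λ = (6.626×10⁻³⁴)(2.998×10⁸)/(545×10⁻⁹) = 3.645×10⁻¹⁹ J.
Energy delivered: (1.17 mW)(4656 s) = 5.448 J.
Photons incident: 5.448 / 3.645×10⁻¹⁹ = 1.495×10¹⁹, i.e. 1.495×10¹⁹/6.022×10²³ = 2.483×10⁻⁵ mol.
Fraction absorbed: 1 − 7.56/100 = 0.9244.
Photons absorbed: 0.9244 × 2.483×10⁻⁵ = 2.295×10⁻⁵ mol.
Φ = 6.842×10⁻⁶ mol / 2.295×10⁻⁵ mol photons = 0.298.

Φ = 0.298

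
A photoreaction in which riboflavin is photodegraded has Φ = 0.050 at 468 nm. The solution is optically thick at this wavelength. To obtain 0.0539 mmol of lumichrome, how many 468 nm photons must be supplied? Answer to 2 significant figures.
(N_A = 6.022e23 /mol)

6.5e20 photons

Product: 0.0539 mmol = 5.39e-5 mol.
Photons that must be absorbed: 5.39e-5 / 0.050 = 0.001078 mol.
Photon count: 0.001078 × 6.022e23 = 6.5e20.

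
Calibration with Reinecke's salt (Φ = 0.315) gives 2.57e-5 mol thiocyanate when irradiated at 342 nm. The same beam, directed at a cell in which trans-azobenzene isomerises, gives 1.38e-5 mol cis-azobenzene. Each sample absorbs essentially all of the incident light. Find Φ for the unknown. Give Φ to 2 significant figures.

Φ = 0.17

Photons absorbed by the actinometer: 2.57e-5 / 0.315 = 8.159e-5 mol.
Φ(unknown) = 1.38e-5 / 8.159e-5 = 0.17.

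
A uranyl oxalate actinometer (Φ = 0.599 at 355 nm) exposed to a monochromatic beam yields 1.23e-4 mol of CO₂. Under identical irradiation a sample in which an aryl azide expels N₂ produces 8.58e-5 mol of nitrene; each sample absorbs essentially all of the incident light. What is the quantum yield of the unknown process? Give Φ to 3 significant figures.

Photons absorbed by the actinometer: 1.23e-4 / 0.599 = 2.053e-4 mol.
Φ(unknown) = 8.58e-5 / 2.053e-4 = 0.418.

Φ = 0.418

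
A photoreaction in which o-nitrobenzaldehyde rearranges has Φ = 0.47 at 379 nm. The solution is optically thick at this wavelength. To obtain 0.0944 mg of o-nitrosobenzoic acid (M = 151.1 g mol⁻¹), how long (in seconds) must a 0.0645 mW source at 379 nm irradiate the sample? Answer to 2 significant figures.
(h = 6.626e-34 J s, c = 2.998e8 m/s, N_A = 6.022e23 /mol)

Product: 0.0944 mg / 151.1 g mol⁻¹ = 6.248e-7 mol.
Photons that must be absorbed: 6.248e-7 / 0.47 = 1.329e-6 mol.
Photon energy: hc/λ = 5.241e-19 J; per mole, 3.156e5 J mol⁻¹.
Energy required: 1.329e-6 × 3.156e5 = 0.4194 J.
Time: 0.4194 J / 6.45e-05 W = 6500 s.

t ≈ 6500 s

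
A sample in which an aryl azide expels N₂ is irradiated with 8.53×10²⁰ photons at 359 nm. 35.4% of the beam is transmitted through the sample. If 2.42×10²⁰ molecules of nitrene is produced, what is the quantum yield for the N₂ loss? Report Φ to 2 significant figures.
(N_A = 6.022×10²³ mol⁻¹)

Φ = 0.44

Product: 2.42×10²⁰ / 6.022×10²³ = 4.019×10⁻⁴ mol.
Moles of photons: 8.53×10²⁰ / 6.022×10²³ = 0.001416 mol.
Fraction absorbed: 1 − 35.4/100 = 0.6460.
Photons absorbed: 0.6460 × 0.001416 = 9.147×10⁻⁴ mol.
Φ = 4.019×10⁻⁴ mol / 9.147×10⁻⁴ mol photons = 0.44.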